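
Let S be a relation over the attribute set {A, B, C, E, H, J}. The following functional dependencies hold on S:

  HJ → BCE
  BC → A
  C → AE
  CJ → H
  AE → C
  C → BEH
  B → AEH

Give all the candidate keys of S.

(B, J), (C, J), (H, J), (A, E, J)

{B, J}⁺: B→AEH adds A, E, H; HJ→BCE adds C → {A, B, C, E, H, J}.
{C, J}⁺: C→AE adds A, E; CJ→H adds H; C→BEH adds B → {A, B, C, E, H, J}.
{H, J}⁺: HJ→BCE adds B, C, E; BC→A adds A → {A, B, C, E, H, J}.
{A, E, J}⁺: AE→C adds C; C→BEH adds B, H → {A, B, C, E, H, J}.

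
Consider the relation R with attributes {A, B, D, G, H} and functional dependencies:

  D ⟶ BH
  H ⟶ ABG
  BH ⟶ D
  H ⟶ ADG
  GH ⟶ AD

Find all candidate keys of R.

{D}, {H}

{D}⁺: D→BH adds B, H; H→ABG adds A, G → {A, B, D, G, H}.
{H}⁺: H→ABG adds A, B, G; BH→D adds D → {A, B, D, G, H}.
Any other superkey contains one of these as a subset, so there are no further candidate keys.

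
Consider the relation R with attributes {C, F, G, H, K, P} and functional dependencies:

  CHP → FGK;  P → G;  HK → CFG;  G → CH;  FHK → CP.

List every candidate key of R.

(P), (G, K), (H, K)

{P}⁺: P→G adds G; G→CH adds C, H; CHP→FGK adds F, K → {C, F, G, H, K, P}.
{G, K}⁺: G→CH adds C, H; HK→CFG adds F; FHK→CP adds P → {C, F, G, H, K, P}.
{H, K}⁺: HK→CFG adds C, F, G; FHK→CP adds P → {C, F, G, H, K, P}.
Any other superkey contains one of these as a subset, so there are no further candidate keys.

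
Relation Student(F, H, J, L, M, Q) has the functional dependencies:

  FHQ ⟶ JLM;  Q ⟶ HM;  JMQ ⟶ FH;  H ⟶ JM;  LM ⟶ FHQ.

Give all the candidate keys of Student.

{Q}, {H, L}, {L, M}

{Q}⁺: Q→HM adds H, M; H→JM adds J; JMQ→FH adds F; FHQ→JLM adds L → {F, H, J, L, M, Q}.
{H, L}⁺: H→JM adds J, M; LM→FHQ adds F, Q → {F, H, J, L, M, Q}.
{L, M}⁺: LM→FHQ adds F, H, Q; FHQ→JLM adds J → {F, H, J, L, M, Q}.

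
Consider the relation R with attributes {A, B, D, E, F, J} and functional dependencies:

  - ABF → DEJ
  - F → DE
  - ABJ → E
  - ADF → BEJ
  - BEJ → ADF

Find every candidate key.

{A, F}⁺: F→DE adds D, E; ADF→BEJ adds B, J → {A, B, D, E, F, J}.
{A, B, J}⁺: ABJ→E adds E; BEJ→ADF adds D, F → {A, B, D, E, F, J}.
{B, E, J}⁺: BEJ→ADF adds A, D, F → {A, B, D, E, F, J}.
{B, F, J}⁺: F→DE adds D, E; BEJ→ADF adds A → {A, B, D, E, F, J}.
Any other superkey contains one of these as a subset, so there are no further candidate keys.

{A, F}; {A, B, J}; {B, E, J}; {B, F, J}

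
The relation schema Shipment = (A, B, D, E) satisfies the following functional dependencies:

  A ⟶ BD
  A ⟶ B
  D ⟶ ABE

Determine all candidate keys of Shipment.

{A}, {D}

{A}⁺: A→BD adds B, D; D→ABE adds E → {A, B, D, E}.
{D}⁺: D→ABE adds A, B, E → {A, B, D, E}.
Any other superkey contains one of these as a subset, so there are no further candidate keys.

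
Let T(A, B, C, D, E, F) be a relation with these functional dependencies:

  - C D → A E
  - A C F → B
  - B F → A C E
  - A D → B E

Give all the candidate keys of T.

Attributes D, F never appear on any right-hand side, so every candidate key must contain {D, F}.
{D, F}⁺ = {D, F}, which is not all of the schema, so we must add further attributes.
{A, D, F}⁺: AD→BE adds B, E; BF→ACE adds C → {A, B, C, D, E, F}. Minimal: {D, F}⁺ = {D, F}; {A, F}⁺ = {A, F}; {A, D}⁺ = {A, B, D, E} — none reach the full schema.
{B, D, F}⁺: BF→ACE adds A, C, E → {A, B, C, D, E, F}. Minimal: {D, F}⁺ = {D, F}; {B, F}⁺ = {A, B, C, E, F}; {B, D}⁺ = {B, D} — none reach the full schema.
{C, D, F}⁺: CD→AE adds A, E; ACF→B adds B → {A, B, C, D, E, F}. Minimal: {D, F}⁺ = {D, F}; {C, F}⁺ = {C, F}; {C, D}⁺ = {A, B, C, D, E} — none reach the full schema.
Any other superkey contains one of these as a subset, so there are no further candidate keys.

{A, D, F}; {B, D, F}; {C, D, F}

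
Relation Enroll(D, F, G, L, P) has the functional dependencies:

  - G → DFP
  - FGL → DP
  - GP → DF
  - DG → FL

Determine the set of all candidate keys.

{G}

Attribute G never appears on the right-hand side of any dependency, so G must belong to every candidate key.
{G}⁺ = {D, F, G, L, P}, which is all of the schema, so {G} is the only candidate key.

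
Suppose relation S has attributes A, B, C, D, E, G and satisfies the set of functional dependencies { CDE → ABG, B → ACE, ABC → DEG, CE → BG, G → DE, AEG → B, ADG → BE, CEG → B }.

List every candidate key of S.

{B}⁺: B→ACE adds A, C, E; ABC→DEG adds D, G → {A, B, C, D, E, G}.
{A, G}⁺: G→DE adds D, E; AEG→B adds B; B→ACE adds C → {A, B, C, D, E, G}. Minimal: {G}⁺ = {D, E, G}; {A}⁺ = {A} — none reach the full schema.
{C, E}⁺: CE→BG adds B, G; G→DE adds D; CDE→ABG adds A → {A, B, C, D, E, G}. Minimal: {E}⁺ = {E}; {C}⁺ = {C} — none reach the full schema.
{C, G}⁺: G→DE adds D, E; CEG→B adds B; CDE→ABG adds A → {A, B, C, D, E, G}. Minimal: {G}⁺ = {D, E, G}; {C}⁺ = {C} — none reach the full schema.
Any other superkey contains one of these as a subset, so there are no further candidate keys.

{B}, {A, G}, {C, E}, {C, G}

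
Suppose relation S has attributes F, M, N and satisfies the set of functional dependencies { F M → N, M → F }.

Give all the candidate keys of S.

Attribute M never appears on the right-hand side of any dependency, so M must belong to every candidate key.
{M}⁺ = {F, M, N}, which is all of the schema, so {M} is the only candidate key.

{M}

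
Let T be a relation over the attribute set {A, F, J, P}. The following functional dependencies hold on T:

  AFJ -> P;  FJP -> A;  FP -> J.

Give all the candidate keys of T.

(F, P); (A, F, J)

Attribute F never appears on the right-hand side of any dependency, so F must belong to every candidate key.
{F}⁺ = {F}, which is not all of the schema, so we must add further attributes.
{F, P}⁺: FP→J adds J; FJP→A adds A → {A, F, J, P}. Minimal: {P}⁺ = {P}; {F}⁺ = {F} — none reach the full schema.
{A, F, J}⁺: AFJ→P adds P → {A, F, J, P}. Minimal: {F, J}⁺ = {F, J}; {A, J}⁺ = {A, J}; {A, F}⁺ = {A, F} — none reach the full schema.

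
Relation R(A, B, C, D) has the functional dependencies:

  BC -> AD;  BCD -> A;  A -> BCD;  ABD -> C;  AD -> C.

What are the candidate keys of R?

A, BC

{A}⁺: A→BCD adds B, C, D → {A, B, C, D}.
{B, C}⁺: BC→AD adds A, D → {A, B, C, D}. Minimal: {C}⁺ = {C}; {B}⁺ = {B} — none reach the full schema.
Any other superkey contains one of these as a subset, so there are no further candidate keys.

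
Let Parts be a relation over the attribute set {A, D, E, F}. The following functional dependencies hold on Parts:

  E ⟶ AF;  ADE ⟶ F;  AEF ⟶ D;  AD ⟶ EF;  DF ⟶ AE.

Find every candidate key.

(E); (A, D); (D, F)

{E}⁺: E→AF adds A, F; AEF→D adds D → {A, D, E, F}.
{A, D}⁺: AD→EF adds E, F → {A, D, E, F}. Minimal: {D}⁺ = {D}; {A}⁺ = {A} — none reach the full schema.
{D, F}⁺: DF→AE adds A, E → {A, D, E, F}. Minimal: {F}⁺ = {F}; {D}⁺ = {D} — none reach the full schema.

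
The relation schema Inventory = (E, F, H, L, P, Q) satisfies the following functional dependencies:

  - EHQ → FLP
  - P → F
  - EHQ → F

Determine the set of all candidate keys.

Attributes E, H, Q never appear on any right-hand side, so every candidate key must contain {E, H, Q}.
{E, H, Q}⁺ = {E, F, H, L, P, Q}, which is all of the schema, so {E, H, Q} is the only candidate key.

(E, H, Q)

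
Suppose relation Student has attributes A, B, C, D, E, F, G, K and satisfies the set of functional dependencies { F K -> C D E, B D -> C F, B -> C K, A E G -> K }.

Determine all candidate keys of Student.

{A, B, D, G}, {A, B, F, G}

Attributes A, B, G never appear on any right-hand side, so every candidate key must contain {A, B, G}.
{A, B, G}⁺ = {A, B, C, G, K}, which is not all of the schema, so we must add further attributes.
{A, B, D, G}⁺: BD→CF adds C, F; B→CK adds K; FK→CDE adds E → {A, B, C, D, E, F, G, K}. Minimal: {B, D, G}⁺ = {B, C, D, E, F, G, K}; {A, D, G}⁺ = {A, D, G}; {A, B, G}⁺ = {A, B, C, G, K}; … — none reach the full schema.
{A, B, F, G}⁺: B→CK adds C, K; FK→CDE adds D, E → {A, B, C, D, E, F, G, K}. Minimal: {B, F, G}⁺ = {B, C, D, E, F, G, K}; {A, F, G}⁺ = {A, F, G}; {A, B, G}⁺ = {A, B, C, G, K}; … — none reach the full schema.
Any other superkey contains one of these as a subset, so there are no further candidate keys.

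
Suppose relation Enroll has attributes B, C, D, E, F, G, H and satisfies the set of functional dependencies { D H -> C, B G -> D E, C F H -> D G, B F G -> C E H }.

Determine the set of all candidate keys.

BFG, BCFH, BDFH

Attributes B, F never appear on any right-hand side, so every candidate key must contain {B, F}.
{B, F}⁺ = {B, F}, which is not all of the schema, so we must add further attributes.
{B, F, G}⁺: BG→DE adds D, E; BFG→CEH adds C, H → {B, C, D, E, F, G, H}. Minimal: {F, G}⁺ = {F, G}; {B, G}⁺ = {B, D, E, G}; {B, F}⁺ = {B, F} — none reach the full schema.
{B, C, F, H}⁺: CFH→DG adds D, G; BFG→CEH adds E → {B, C, D, E, F, G, H}. Minimal: {C, F, H}⁺ = {C, D, F, G, H}; {B, F, H}⁺ = {B, F, H}; {B, C, H}⁺ = {B, C, H}; … — none reach the full schema.
{B, D, F, H}⁺: DH→C adds C; CFH→DG adds G; BFG→CEH adds E → {B, C, D, E, F, G, H}. Minimal: {D, F, H}⁺ = {C, D, F, G, H}; {B, F, H}⁺ = {B, F, H}; {B, D, H}⁺ = {B, C, D, H}; … — none reach the full schema.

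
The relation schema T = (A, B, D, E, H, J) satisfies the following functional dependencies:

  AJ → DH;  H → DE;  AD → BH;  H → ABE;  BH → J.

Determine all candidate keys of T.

{H}, {A, D}, {A, J}

{H}⁺: H→DE adds D, E; H→ABE adds A, B; BH→J adds J → {A, B, D, E, H, J}.
{A, D}⁺: AD→BH adds B, H; H→ABE adds E; BH→J adds J → {A, B, D, E, H, J}. Minimal: {D}⁺ = {D}; {A}⁺ = {A} — none reach the full schema.
{A, J}⁺: AJ→DH adds D, H; H→DE adds E; AD→BH adds B → {A, B, D, E, H, J}. Minimal: {J}⁺ = {J}; {A}⁺ = {A} — none reach the full schema.
Any other superkey contains one of these as a subset, so there are no further candidate keys.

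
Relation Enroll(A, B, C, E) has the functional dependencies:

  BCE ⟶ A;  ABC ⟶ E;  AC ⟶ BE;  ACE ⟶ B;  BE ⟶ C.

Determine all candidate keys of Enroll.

{A, C}⁺: AC→BE adds B, E → {A, B, C, E}. Minimal: {C}⁺ = {C}; {A}⁺ = {A} — none reach the full schema.
{B, E}⁺: BE→C adds C; BCE→A adds A → {A, B, C, E}. Minimal: {E}⁺ = {E}; {B}⁺ = {B} — none reach the full schema.
Any other superkey contains one of these as a subset, so there are no further candidate keys.

{A, C}; {B, E}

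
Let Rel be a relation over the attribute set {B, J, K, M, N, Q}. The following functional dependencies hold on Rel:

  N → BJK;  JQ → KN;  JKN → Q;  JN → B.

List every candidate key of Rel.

Attribute M never appears on the right-hand side of any dependency, so M must belong to every candidate key.
{M}⁺ = {M}, which is not all of the schema, so we must add further attributes.
{M, N}⁺: N→BJK adds B, J, K; JKN→Q adds Q → {B, J, K, M, N, Q}. Minimal: {N}⁺ = {B, J, K, N, Q}; {M}⁺ = {M} — none reach the full schema.
{J, M, Q}⁺: JQ→KN adds K, N; JN→B adds B → {B, J, K, M, N, Q}. Minimal: {M, Q}⁺ = {M, Q}; {J, Q}⁺ = {B, J, K, N, Q}; {J, M}⁺ = {J, M} — none reach the full schema.

MN, JMQ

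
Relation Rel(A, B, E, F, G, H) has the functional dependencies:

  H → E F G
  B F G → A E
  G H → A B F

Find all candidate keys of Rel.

{H}

Attribute H never appears on the right-hand side of any dependency, so H must belong to every candidate key.
{H}⁺ = {A, B, E, F, G, H}, which is all of the schema, so {H} is the only candidate key.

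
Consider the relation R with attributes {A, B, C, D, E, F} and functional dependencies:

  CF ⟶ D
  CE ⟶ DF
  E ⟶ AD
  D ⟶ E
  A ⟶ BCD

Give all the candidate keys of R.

{A}⁺: A→BCD adds B, C, D; D→E adds E; CE→DF adds F → {A, B, C, D, E, F}.
{D}⁺: D→E adds E; E→AD adds A; A→BCD adds B, C; CE→DF adds F → {A, B, C, D, E, F}.
{E}⁺: E→AD adds A, D; A→BCD adds B, C; CE→DF adds F → {A, B, C, D, E, F}.
{C, F}⁺: CF→D adds D; D→E adds E; E→AD adds A; A→BCD adds B → {A, B, C, D, E, F}.
Any other superkey contains one of these as a subset, so there are no further candidate keys.

{A}, {D}, {E}, {C, F}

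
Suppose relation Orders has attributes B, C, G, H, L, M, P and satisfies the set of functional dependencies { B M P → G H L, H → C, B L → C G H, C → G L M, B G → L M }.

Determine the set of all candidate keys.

Attributes B, P never appear on any right-hand side, so every candidate key must contain {B, P}.
{B, P}⁺ = {B, P}, which is not all of the schema, so we must add further attributes.
{B, C, P}⁺: C→GLM adds G, L, M; BMP→GHL adds H → {B, C, G, H, L, M, P}.
{B, G, P}⁺: BG→LM adds L, M; BMP→GHL adds H; H→C adds C → {B, C, G, H, L, M, P}.
{B, H, P}⁺: H→C adds C; C→GLM adds G, L, M → {B, C, G, H, L, M, P}.
{B, L, P}⁺: BL→CGH adds C, G, H; C→GLM adds M → {B, C, G, H, L, M, P}.
{B, M, P}⁺: BMP→GHL adds G, H, L; H→C adds C → {B, C, G, H, L, M, P}.
Any other superkey contains one of these as a subset, so there are no further candidate keys.

BCP, BGP, BHP, BLP, BMP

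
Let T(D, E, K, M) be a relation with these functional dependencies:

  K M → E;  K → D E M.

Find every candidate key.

K

Attribute K never appears on the right-hand side of any dependency, so K must belong to every candidate key.
{K}⁺ = {D, E, K, M}, which is all of the schema, so {K} is the only candidate key.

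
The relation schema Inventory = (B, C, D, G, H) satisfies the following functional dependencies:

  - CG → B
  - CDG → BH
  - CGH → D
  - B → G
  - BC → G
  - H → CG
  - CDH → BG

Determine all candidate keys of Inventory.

{H}⁺: H→CG adds C, G; CG→B adds B; CGH→D adds D → {B, C, D, G, H}.
{B, C, D}⁺: B→G adds G; CDG→BH adds H → {B, C, D, G, H}.
{C, D, G}⁺: CG→B adds B; CDG→BH adds H → {B, C, D, G, H}.
Any other superkey contains one of these as a subset, so there are no further candidate keys.

{H}, {B, C, D}, {C, D, G}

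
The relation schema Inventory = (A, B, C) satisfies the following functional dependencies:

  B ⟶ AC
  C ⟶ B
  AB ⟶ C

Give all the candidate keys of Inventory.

{B}⁺: B→AC adds A, C → {A, B, C}.
{C}⁺: C→B adds B; B→AC adds A → {A, B, C}.

{B}, {C}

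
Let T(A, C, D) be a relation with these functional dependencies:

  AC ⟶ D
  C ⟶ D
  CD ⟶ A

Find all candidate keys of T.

Attribute C never appears on the right-hand side of any dependency, so C must belong to every candidate key.
{C}⁺ = {A, C, D}, which is all of the schema, so {C} is the only candidate key.

C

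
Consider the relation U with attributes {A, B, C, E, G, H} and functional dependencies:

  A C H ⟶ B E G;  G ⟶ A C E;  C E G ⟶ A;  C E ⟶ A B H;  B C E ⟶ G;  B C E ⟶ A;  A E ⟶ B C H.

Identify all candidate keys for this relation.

{G}⁺: G→ACE adds A, C, E; CE→ABH adds B, H → {A, B, C, E, G, H}.
{A, E}⁺: AE→BCH adds B, C, H; ACH→BEG adds G → {A, B, C, E, G, H}.
{C, E}⁺: CE→ABH adds A, B, H; BCE→G adds G → {A, B, C, E, G, H}.
{A, C, H}⁺: ACH→BEG adds B, E, G → {A, B, C, E, G, H}.
Any other superkey contains one of these as a subset, so there are no further candidate keys.

G; AE; CE; ACH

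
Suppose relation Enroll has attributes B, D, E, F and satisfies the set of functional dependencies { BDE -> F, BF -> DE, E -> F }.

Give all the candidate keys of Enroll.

{B, E}, {B, F}

Attribute B never appears on the right-hand side of any dependency, so B must belong to every candidate key.
{B}⁺ = {B}, which is not all of the schema, so we must add further attributes.
{B, E}⁺: E→F adds F; BF→DE adds D → {B, D, E, F}. Minimal: {E}⁺ = {E, F}; {B}⁺ = {B} — none reach the full schema.
{B, F}⁺: BF→DE adds D, E → {B, D, E, F}. Minimal: {F}⁺ = {F}; {B}⁺ = {B} — none reach the full schema.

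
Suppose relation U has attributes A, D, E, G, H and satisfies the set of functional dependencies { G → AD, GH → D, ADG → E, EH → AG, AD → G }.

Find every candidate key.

{E, H}⁺: EH→AG adds A, G; G→AD adds D → {A, D, E, G, H}.
{G, H}⁺: G→AD adds A, D; ADG→E adds E → {A, D, E, G, H}.
{A, D, H}⁺: AD→G adds G; ADG→E adds E → {A, D, E, G, H}.
Any other superkey contains one of these as a subset, so there are no further candidate keys.

EH; GH; ADH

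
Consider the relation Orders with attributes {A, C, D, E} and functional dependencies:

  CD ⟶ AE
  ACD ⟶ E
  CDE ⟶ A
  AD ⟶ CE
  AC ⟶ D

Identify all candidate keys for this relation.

{A, C}⁺: AC→D adds D; CD→AE adds E → {A, C, D, E}. Minimal: {C}⁺ = {C}; {A}⁺ = {A} — none reach the full schema.
{A, D}⁺: AD→CE adds C, E → {A, C, D, E}. Minimal: {D}⁺ = {D}; {A}⁺ = {A} — none reach the full schema.
{C, D}⁺: CD→AE adds A, E → {A, C, D, E}. Minimal: {D}⁺ = {D}; {C}⁺ = {C} — none reach the full schema.

AC, AD, CD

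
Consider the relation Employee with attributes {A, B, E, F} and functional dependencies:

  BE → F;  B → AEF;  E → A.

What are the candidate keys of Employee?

Attribute B never appears on the right-hand side of any dependency, so B must belong to every candidate key.
{B}⁺ = {A, B, E, F}, which is all of the schema, so {B} is the only candidate key.

{B}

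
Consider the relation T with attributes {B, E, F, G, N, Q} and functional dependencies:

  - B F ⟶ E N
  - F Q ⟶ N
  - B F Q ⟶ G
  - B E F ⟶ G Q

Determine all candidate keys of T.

(B, F)

Attributes B, F never appear on any right-hand side, so every candidate key must contain {B, F}.
{B, F}⁺ = {B, E, F, G, N, Q}, which is all of the schema, so {B, F} is the only candidate key.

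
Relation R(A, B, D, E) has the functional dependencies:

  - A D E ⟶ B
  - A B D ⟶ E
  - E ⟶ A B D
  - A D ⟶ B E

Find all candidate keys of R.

(E), (A, D)

{E}⁺: E→ABD adds A, B, D → {A, B, D, E}.
{A, D}⁺: AD→BE adds B, E → {A, B, D, E}. Minimal: {D}⁺ = {D}; {A}⁺ = {A} — none reach the full schema.
Any other superkey contains one of these as a subset, so there are no further candidate keys.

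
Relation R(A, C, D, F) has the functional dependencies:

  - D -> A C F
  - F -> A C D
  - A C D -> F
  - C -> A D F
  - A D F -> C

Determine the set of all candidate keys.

{C}, {D}, {F}

{C}⁺: C→ADF adds A, D, F → {A, C, D, F}.
{D}⁺: D→ACF adds A, C, F → {A, C, D, F}.
{F}⁺: F→ACD adds A, C, D → {A, C, D, F}.
Any other superkey contains one of these as a subset, so there are no further candidate keys.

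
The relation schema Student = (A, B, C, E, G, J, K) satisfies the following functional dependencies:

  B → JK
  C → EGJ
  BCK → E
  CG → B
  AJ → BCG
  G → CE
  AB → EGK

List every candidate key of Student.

AB; AC; AG; AJ

Attribute A never appears on the right-hand side of any dependency, so A must belong to every candidate key.
{A}⁺ = {A}, which is not all of the schema, so we must add further attributes.
{A, B}⁺: B→JK adds J, K; AJ→BCG adds C, G; G→CE adds E → {A, B, C, E, G, J, K}.
{A, C}⁺: C→EGJ adds E, G, J; CG→B adds B; AB→EGK adds K → {A, B, C, E, G, J, K}.
{A, G}⁺: G→CE adds C, E; C→EGJ adds J; CG→B adds B; AB→EGK adds K → {A, B, C, E, G, J, K}.
{A, J}⁺: AJ→BCG adds B, C, G; G→CE adds E; AB→EGK adds K → {A, B, C, E, G, J, K}.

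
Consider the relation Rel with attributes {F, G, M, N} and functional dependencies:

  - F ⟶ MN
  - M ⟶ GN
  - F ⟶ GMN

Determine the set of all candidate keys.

Attribute F never appears on the right-hand side of any dependency, so F must belong to every candidate key.
{F}⁺ = {F, G, M, N}, which is all of the schema, so {F} is the only candidate key.

(F)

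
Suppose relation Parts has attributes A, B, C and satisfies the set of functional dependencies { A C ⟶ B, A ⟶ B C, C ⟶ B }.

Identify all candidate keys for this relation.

Attribute A never appears on the right-hand side of any dependency, so A must belong to every candidate key.
{A}⁺ = {A, B, C}, which is all of the schema, so {A} is the only candidate key.

{A}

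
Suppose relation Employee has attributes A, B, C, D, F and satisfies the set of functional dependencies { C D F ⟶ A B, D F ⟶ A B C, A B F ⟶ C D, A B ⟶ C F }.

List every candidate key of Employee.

{A, B}, {D, F}

{A, B}⁺: AB→CF adds C, F; ABF→CD adds D → {A, B, C, D, F}. Minimal: {B}⁺ = {B}; {A}⁺ = {A} — none reach the full schema.
{D, F}⁺: DF→ABC adds A, B, C → {A, B, C, D, F}. Minimal: {F}⁺ = {F}; {D}⁺ = {D} — none reach the full schema.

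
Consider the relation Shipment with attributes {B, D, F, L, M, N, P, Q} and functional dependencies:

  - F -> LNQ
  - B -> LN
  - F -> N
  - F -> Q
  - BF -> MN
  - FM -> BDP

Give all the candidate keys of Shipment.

{B, F}; {F, M}

Attribute F never appears on the right-hand side of any dependency, so F must belong to every candidate key.
{F}⁺ = {F, L, N, Q}, which is not all of the schema, so we must add further attributes.
{B, F}⁺: F→LNQ adds L, N, Q; BF→MN adds M; FM→BDP adds D, P → {B, D, F, L, M, N, P, Q}.
{F, M}⁺: F→LNQ adds L, N, Q; FM→BDP adds B, D, P → {B, D, F, L, M, N, P, Q}.
Any other superkey contains one of these as a subset, so there are no further candidate keys.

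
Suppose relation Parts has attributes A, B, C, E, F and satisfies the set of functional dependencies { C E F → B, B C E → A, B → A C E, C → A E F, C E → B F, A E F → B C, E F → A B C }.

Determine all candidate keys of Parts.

{B}⁺: B→ACE adds A, C, E; C→AEF adds F → {A, B, C, E, F}.
{C}⁺: C→AEF adds A, E, F; CE→BF adds B → {A, B, C, E, F}.
{E, F}⁺: EF→ABC adds A, B, C → {A, B, C, E, F}.
Any other superkey contains one of these as a subset, so there are no further candidate keys.

B, C, EF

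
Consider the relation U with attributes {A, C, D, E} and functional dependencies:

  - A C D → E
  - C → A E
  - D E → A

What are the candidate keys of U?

(C, D)

Attributes C, D never appear on any right-hand side, so every candidate key must contain {C, D}.
{C, D}⁺ = {A, C, D, E}, which is all of the schema, so {C, D} is the only candidate key.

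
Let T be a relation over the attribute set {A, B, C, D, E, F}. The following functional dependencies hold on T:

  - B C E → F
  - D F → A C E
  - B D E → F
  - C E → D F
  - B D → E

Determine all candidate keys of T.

Attribute B never appears on the right-hand side of any dependency, so B must belong to every candidate key.
{B}⁺ = {B}, which is not all of the schema, so we must add further attributes.
{B, D}⁺: BD→E adds E; BDE→F adds F; DF→ACE adds A, C → {A, B, C, D, E, F}. Minimal: {D}⁺ = {D}; {B}⁺ = {B} — none reach the full schema.
{B, C, E}⁺: BCE→F adds F; CE→DF adds D; DF→ACE adds A → {A, B, C, D, E, F}. Minimal: {C, E}⁺ = {A, C, D, E, F}; {B, E}⁺ = {B, E}; {B, C}⁺ = {B, C} — none reach the full schema.
Any other superkey contains one of these as a subset, so there are no further candidate keys.

BD, BCE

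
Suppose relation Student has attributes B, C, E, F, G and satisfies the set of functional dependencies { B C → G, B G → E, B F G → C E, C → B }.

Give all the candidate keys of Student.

{C, F}; {B, F, G}

Attribute F never appears on the right-hand side of any dependency, so F must belong to every candidate key.
{F}⁺ = {F}, which is not all of the schema, so we must add further attributes.
{C, F}⁺: C→B adds B; BC→G adds G; BG→E adds E → {B, C, E, F, G}. Minimal: {F}⁺ = {F}; {C}⁺ = {B, C, E, G} — none reach the full schema.
{B, F, G}⁺: BG→E adds E; BFG→CE adds C → {B, C, E, F, G}. Minimal: {F, G}⁺ = {F, G}; {B, G}⁺ = {B, E, G}; {B, F}⁺ = {B, F} — none reach the full schema.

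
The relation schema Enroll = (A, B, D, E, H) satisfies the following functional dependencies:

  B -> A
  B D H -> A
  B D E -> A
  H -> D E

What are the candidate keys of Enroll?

(B, H)

Attributes B, H never appear on any right-hand side, so every candidate key must contain {B, H}.
{B, H}⁺ = {A, B, D, E, H}, which is all of the schema, so {B, H} is the only candidate key.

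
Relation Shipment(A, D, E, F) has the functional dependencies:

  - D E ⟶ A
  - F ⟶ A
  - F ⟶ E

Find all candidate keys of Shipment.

Attributes D, F never appear on any right-hand side, so every candidate key must contain {D, F}.
{D, F}⁺ = {A, D, E, F}, which is all of the schema, so {D, F} is the only candidate key.

(D, F)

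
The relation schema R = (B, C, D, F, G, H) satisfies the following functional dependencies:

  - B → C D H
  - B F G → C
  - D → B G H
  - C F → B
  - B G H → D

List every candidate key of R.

(B, F); (C, F); (D, F)

Attribute F never appears on the right-hand side of any dependency, so F must belong to every candidate key.
{F}⁺ = {F}, which is not all of the schema, so we must add further attributes.
{B, F}⁺: B→CDH adds C, D, H; D→BGH adds G → {B, C, D, F, G, H}. Minimal: {F}⁺ = {F}; {B}⁺ = {B, C, D, G, H} — none reach the full schema.
{C, F}⁺: CF→B adds B; B→CDH adds D, H; D→BGH adds G → {B, C, D, F, G, H}. Minimal: {F}⁺ = {F}; {C}⁺ = {C} — none reach the full schema.
{D, F}⁺: D→BGH adds B, G, H; B→CDH adds C → {B, C, D, F, G, H}. Minimal: {F}⁺ = {F}; {D}⁺ = {B, C, D, G, H} — none reach the full schema.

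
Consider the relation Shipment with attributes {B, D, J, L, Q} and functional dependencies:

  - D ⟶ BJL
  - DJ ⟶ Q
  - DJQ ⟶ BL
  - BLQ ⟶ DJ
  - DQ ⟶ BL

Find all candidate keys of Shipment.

{D}, {B, L, Q}

{D}⁺: D→BJL adds B, J, L; DJ→Q adds Q → {B, D, J, L, Q}.
{B, L, Q}⁺: BLQ→DJ adds D, J → {B, D, J, L, Q}.
Any other superkey contains one of these as a subset, so there are no further candidate keys.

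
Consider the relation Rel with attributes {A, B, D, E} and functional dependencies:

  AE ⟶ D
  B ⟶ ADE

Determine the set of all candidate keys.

{B}

Attribute B never appears on the right-hand side of any dependency, so B must belong to every candidate key.
{B}⁺ = {A, B, D, E}, which is all of the schema, so {B} is the only candidate key.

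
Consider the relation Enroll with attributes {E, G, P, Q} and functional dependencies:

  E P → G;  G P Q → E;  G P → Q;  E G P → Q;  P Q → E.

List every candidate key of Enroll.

{E, P}, {G, P}, {P, Q}

Attribute P never appears on the right-hand side of any dependency, so P must belong to every candidate key.
{P}⁺ = {P}, which is not all of the schema, so we must add further attributes.
{E, P}⁺: EP→G adds G; GP→Q adds Q → {E, G, P, Q}.
{G, P}⁺: GP→Q adds Q; PQ→E adds E → {E, G, P, Q}.
{P, Q}⁺: PQ→E adds E; EP→G adds G → {E, G, P, Q}.
Any other superkey contains one of these as a subset, so there are no further candidate keys.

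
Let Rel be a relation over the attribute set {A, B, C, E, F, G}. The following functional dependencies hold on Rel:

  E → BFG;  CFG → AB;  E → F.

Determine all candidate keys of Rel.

Attributes C, E never appear on any right-hand side, so every candidate key must contain {C, E}.
{C, E}⁺ = {A, B, C, E, F, G}, which is all of the schema, so {C, E} is the only candidate key.

{C, E}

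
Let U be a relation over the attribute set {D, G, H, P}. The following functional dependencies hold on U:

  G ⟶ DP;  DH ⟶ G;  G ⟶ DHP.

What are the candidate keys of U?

{G}⁺: G→DP adds D, P; G→DHP adds H → {D, G, H, P}.
{D, H}⁺: DH→G adds G; G→DHP adds P → {D, G, H, P}.

{G}, {D, H}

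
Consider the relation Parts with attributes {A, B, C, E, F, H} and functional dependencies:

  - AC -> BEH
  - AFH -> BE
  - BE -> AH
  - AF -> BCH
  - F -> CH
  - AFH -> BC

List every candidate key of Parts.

Attribute F never appears on the right-hand side of any dependency, so F must belong to every candidate key.
{F}⁺ = {C, F, H}, which is not all of the schema, so we must add further attributes.
{A, F}⁺: AF→BCH adds B, C, H; AC→BEH adds E → {A, B, C, E, F, H}.
{B, E, F}⁺: BE→AH adds A, H; AF→BCH adds C → {A, B, C, E, F, H}.

{A, F}; {B, E, F}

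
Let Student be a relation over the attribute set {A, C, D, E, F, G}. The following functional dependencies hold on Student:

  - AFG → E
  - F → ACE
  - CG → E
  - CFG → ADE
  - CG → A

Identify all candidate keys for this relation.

{F, G}

{F, G}⁺: F→ACE adds A, C, E; CFG→ADE adds D → {A, C, D, E, F, G}. Minimal: {G}⁺ = {G}; {F}⁺ = {A, C, E, F} — none reach the full schema.
No other minimal superkey exists.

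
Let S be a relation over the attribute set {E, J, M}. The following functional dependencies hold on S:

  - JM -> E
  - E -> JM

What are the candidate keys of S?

E, JM

{E}⁺: E→JM adds J, M → {E, J, M}.
{J, M}⁺: JM→E adds E → {E, J, M}. Minimal: {M}⁺ = {M}; {J}⁺ = {J} — none reach the full schema.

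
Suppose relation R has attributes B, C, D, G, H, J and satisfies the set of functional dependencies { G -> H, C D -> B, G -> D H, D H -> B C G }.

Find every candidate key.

{G, J}, {D, H, J}

{G, J}⁺: G→H adds H; G→DH adds D; DH→BCG adds B, C → {B, C, D, G, H, J}.
{D, H, J}⁺: DH→BCG adds B, C, G → {B, C, D, G, H, J}.
Any other superkey contains one of these as a subset, so there are no further candidate keys.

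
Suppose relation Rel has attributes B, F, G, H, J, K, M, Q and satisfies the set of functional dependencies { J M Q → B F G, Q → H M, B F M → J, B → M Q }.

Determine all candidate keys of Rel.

(B, F, K), (B, J, K), (J, K, Q)

{B, F, K}⁺: B→MQ adds M, Q; Q→HM adds H; BFM→J adds J; JMQ→BFG adds G → {B, F, G, H, J, K, M, Q}.
{B, J, K}⁺: B→MQ adds M, Q; JMQ→BFG adds F, G; Q→HM adds H → {B, F, G, H, J, K, M, Q}.
{J, K, Q}⁺: Q→HM adds H, M; JMQ→BFG adds B, F, G → {B, F, G, H, J, K, M, Q}.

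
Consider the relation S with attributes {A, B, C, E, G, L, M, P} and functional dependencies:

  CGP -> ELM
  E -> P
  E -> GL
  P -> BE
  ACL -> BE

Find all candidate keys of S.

Attributes A, C never appear on any right-hand side, so every candidate key must contain {A, C}.
{A, C}⁺ = {A, C}, which is not all of the schema, so we must add further attributes.
{A, C, E}⁺: E→P adds P; E→GL adds G, L; P→BE adds B; CGP→ELM adds M → {A, B, C, E, G, L, M, P}. Minimal: {C, E}⁺ = {B, C, E, G, L, M, P}; {A, E}⁺ = {A, B, E, G, L, P}; {A, C}⁺ = {A, C} — none reach the full schema.
{A, C, L}⁺: ACL→BE adds B, E; E→P adds P; E→GL adds G; CGP→ELM adds M → {A, B, C, E, G, L, M, P}. Minimal: {C, L}⁺ = {C, L}; {A, L}⁺ = {A, L}; {A, C}⁺ = {A, C} — none reach the full schema.
{A, C, P}⁺: P→BE adds B, E; E→GL adds G, L; CGP→ELM adds M → {A, B, C, E, G, L, M, P}. Minimal: {C, P}⁺ = {B, C, E, G, L, M, P}; {A, P}⁺ = {A, B, E, G, L, P}; {A, C}⁺ = {A, C} — none reach the full schema.

{A, C, E}, {A, C, L}, {A, C, P}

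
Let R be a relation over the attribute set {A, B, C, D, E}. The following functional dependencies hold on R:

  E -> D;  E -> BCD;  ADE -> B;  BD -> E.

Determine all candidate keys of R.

AE; ABD

Attribute A never appears on the right-hand side of any dependency, so A must belong to every candidate key.
{A}⁺ = {A}, which is not all of the schema, so we must add further attributes.
{A, E}⁺: E→D adds D; E→BCD adds B, C → {A, B, C, D, E}. Minimal: {E}⁺ = {B, C, D, E}; {A}⁺ = {A} — none reach the full schema.
{A, B, D}⁺: BD→E adds E; E→BCD adds C → {A, B, C, D, E}. Minimal: {B, D}⁺ = {B, C, D, E}; {A, D}⁺ = {A, D}; {A, B}⁺ = {A, B} — none reach the full schema.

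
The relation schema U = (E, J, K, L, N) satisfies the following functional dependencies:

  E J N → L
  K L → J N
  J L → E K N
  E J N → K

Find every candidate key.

{J, L}⁺: JL→EKN adds E, K, N → {E, J, K, L, N}.
{K, L}⁺: KL→JN adds J, N; JL→EKN adds E → {E, J, K, L, N}.
{E, J, N}⁺: EJN→L adds L; JL→EKN adds K → {E, J, K, L, N}.
Any other superkey contains one of these as a subset, so there are no further candidate keys.

{J, L}; {K, L}; {E, J, N}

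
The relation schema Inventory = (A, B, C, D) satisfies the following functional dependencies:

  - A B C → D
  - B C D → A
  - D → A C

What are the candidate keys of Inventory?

{B, D}, {A, B, C}

Attribute B never appears on the right-hand side of any dependency, so B must belong to every candidate key.
{B}⁺ = {B}, which is not all of the schema, so we must add further attributes.
{B, D}⁺: D→AC adds A, C → {A, B, C, D}.
{A, B, C}⁺: ABC→D adds D → {A, B, C, D}.
Any other superkey contains one of these as a subset, so there are no further candidate keys.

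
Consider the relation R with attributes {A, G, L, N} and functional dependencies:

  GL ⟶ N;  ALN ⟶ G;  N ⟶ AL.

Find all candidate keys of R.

{N}⁺: N→AL adds A, L; ALN→G adds G → {A, G, L, N}.
{G, L}⁺: GL→N adds N; N→AL adds A → {A, G, L, N}.

{N}, {G, L}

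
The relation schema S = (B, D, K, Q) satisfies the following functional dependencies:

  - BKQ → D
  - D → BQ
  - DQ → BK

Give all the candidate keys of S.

D; BKQ

{D}⁺: D→BQ adds B, Q; DQ→BK adds K → {B, D, K, Q}.
{B, K, Q}⁺: BKQ→D adds D → {B, D, K, Q}. Minimal: {K, Q}⁺ = {K, Q}; {B, Q}⁺ = {B, Q}; {B, K}⁺ = {B, K} — none reach the full schema.
Any other superkey contains one of these as a subset, so there are no further candidate keys.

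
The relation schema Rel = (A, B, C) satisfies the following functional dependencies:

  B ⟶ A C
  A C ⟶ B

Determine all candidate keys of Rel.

{B}, {A, C}

{B}⁺: B→AC adds A, C → {A, B, C}.
{A, C}⁺: AC→B adds B → {A, B, C}. Minimal: {C}⁺ = {C}; {A}⁺ = {A} — none reach the full schema.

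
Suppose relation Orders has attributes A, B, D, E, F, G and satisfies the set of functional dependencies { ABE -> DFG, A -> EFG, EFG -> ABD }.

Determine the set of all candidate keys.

{A}⁺: A→EFG adds E, F, G; EFG→ABD adds B, D → {A, B, D, E, F, G}.
{E, F, G}⁺: EFG→ABD adds A, B, D → {A, B, D, E, F, G}. Minimal: {F, G}⁺ = {F, G}; {E, G}⁺ = {E, G}; {E, F}⁺ = {E, F} — none reach the full schema.

{A}; {E, F, G}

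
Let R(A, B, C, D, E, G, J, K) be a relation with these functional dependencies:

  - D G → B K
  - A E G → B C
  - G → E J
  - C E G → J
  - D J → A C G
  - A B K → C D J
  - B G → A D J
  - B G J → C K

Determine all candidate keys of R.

{A, G}, {B, G}, {D, G}, {D, J}, {A, B, K}

{A, G}⁺: G→EJ adds E, J; AEG→BC adds B, C; BG→ADJ adds D; BGJ→CK adds K → {A, B, C, D, E, G, J, K}.
{B, G}⁺: G→EJ adds E, J; BG→ADJ adds A, D; BGJ→CK adds C, K → {A, B, C, D, E, G, J, K}.
{D, G}⁺: DG→BK adds B, K; G→EJ adds E, J; DJ→ACG adds A, C → {A, B, C, D, E, G, J, K}.
{D, J}⁺: DJ→ACG adds A, C, G; DG→BK adds B, K; G→EJ adds E → {A, B, C, D, E, G, J, K}.
{A, B, K}⁺: ABK→CDJ adds C, D, J; DJ→ACG adds G; G→EJ adds E → {A, B, C, D, E, G, J, K}.
Any other superkey contains one of these as a subset, so there are no further candidate keys.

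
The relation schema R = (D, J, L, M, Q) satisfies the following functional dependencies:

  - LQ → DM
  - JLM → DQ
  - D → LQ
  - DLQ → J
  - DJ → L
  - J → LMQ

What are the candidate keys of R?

(D), (J), (L, Q)

{D}⁺: D→LQ adds L, Q; DLQ→J adds J; J→LMQ adds M → {D, J, L, M, Q}.
{J}⁺: J→LMQ adds L, M, Q; LQ→DM adds D → {D, J, L, M, Q}.
{L, Q}⁺: LQ→DM adds D, M; DLQ→J adds J → {D, J, L, M, Q}. Minimal: {Q}⁺ = {Q}; {L}⁺ = {L} — none reach the full schema.
Any other superkey contains one of these as a subset, so there are no further candidate keys.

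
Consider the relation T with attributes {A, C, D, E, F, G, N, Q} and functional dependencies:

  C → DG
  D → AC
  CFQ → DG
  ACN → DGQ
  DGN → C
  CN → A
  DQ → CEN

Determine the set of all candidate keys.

CFN, CFQ, DFN, DFQ

Attribute F never appears on the right-hand side of any dependency, so F must belong to every candidate key.
{F}⁺ = {F}, which is not all of the schema, so we must add further attributes.
{C, F, N}⁺: C→DG adds D, G; D→AC adds A; ACN→DGQ adds Q; DQ→CEN adds E → {A, C, D, E, F, G, N, Q}. Minimal: {F, N}⁺ = {F, N}; {C, N}⁺ = {A, C, D, E, G, N, Q}; {C, F}⁺ = {A, C, D, F, G} — none reach the full schema.
{C, F, Q}⁺: C→DG adds D, G; D→AC adds A; DQ→CEN adds E, N → {A, C, D, E, F, G, N, Q}. Minimal: {F, Q}⁺ = {F, Q}; {C, Q}⁺ = {A, C, D, E, G, N, Q}; {C, F}⁺ = {A, C, D, F, G} — none reach the full schema.
{D, F, N}⁺: D→AC adds A, C; ACN→DGQ adds G, Q; DQ→CEN adds E → {A, C, D, E, F, G, N, Q}. Minimal: {F, N}⁺ = {F, N}; {D, N}⁺ = {A, C, D, E, G, N, Q}; {D, F}⁺ = {A, C, D, F, G} — none reach the full schema.
{D, F, Q}⁺: D→AC adds A, C; CFQ→DG adds G; DQ→CEN adds E, N → {A, C, D, E, F, G, N, Q}. Minimal: {F, Q}⁺ = {F, Q}; {D, Q}⁺ = {A, C, D, E, G, N, Q}; {D, F}⁺ = {A, C, D, F, G} — none reach the full schema.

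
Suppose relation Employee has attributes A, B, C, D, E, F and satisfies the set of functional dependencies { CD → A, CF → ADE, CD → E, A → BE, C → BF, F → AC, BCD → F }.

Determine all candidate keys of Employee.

C, F

{C}⁺: C→BF adds B, F; F→AC adds A; CF→ADE adds D, E → {A, B, C, D, E, F}.
{F}⁺: F→AC adds A, C; CF→ADE adds D, E; A→BE adds B → {A, B, C, D, E, F}.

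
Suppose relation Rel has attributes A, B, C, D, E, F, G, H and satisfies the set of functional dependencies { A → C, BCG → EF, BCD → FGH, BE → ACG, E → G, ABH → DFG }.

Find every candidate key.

Attribute B never appears on the right-hand side of any dependency, so B must belong to every candidate key.
{B}⁺ = {B}, which is not all of the schema, so we must add further attributes.
{A, B, D}⁺: A→C adds C; BCD→FGH adds F, G, H; BCG→EF adds E → {A, B, C, D, E, F, G, H}.
{A, B, H}⁺: A→C adds C; ABH→DFG adds D, F, G; BCG→EF adds E → {A, B, C, D, E, F, G, H}.
{B, C, D}⁺: BCD→FGH adds F, G, H; BCG→EF adds E; BE→ACG adds A → {A, B, C, D, E, F, G, H}.
{B, D, E}⁺: BE→ACG adds A, C, G; BCG→EF adds F; BCD→FGH adds H → {A, B, C, D, E, F, G, H}.
{B, E, H}⁺: BE→ACG adds A, C, G; ABH→DFG adds D, F → {A, B, C, D, E, F, G, H}.
{B, C, G, H}⁺: BCG→EF adds E, F; BE→ACG adds A; ABH→DFG adds D → {A, B, C, D, E, F, G, H}.
Any other superkey contains one of these as a subset, so there are no further candidate keys.

{A, B, D}, {A, B, H}, {B, C, D}, {B, D, E}, {B, E, H}, {B, C, G, H}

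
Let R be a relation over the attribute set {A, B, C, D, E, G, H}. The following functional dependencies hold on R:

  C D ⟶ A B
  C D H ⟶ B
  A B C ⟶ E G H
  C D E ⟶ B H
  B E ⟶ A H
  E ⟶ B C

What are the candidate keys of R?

{C, D}, {D, E}

Attribute D never appears on the right-hand side of any dependency, so D must belong to every candidate key.
{D}⁺ = {D}, which is not all of the schema, so we must add further attributes.
{C, D}⁺: CD→AB adds A, B; ABC→EGH adds E, G, H → {A, B, C, D, E, G, H}. Minimal: {D}⁺ = {D}; {C}⁺ = {C} — none reach the full schema.
{D, E}⁺: E→BC adds B, C; CD→AB adds A; ABC→EGH adds G, H → {A, B, C, D, E, G, H}. Minimal: {E}⁺ = {A, B, C, E, G, H}; {D}⁺ = {D} — none reach the full schema.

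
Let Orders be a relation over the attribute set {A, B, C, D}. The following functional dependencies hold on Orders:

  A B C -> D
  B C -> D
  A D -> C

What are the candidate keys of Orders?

Attributes A, B never appear on any right-hand side, so every candidate key must contain {A, B}.
{A, B}⁺ = {A, B}, which is not all of the schema, so we must add further attributes.
{A, B, C}⁺: ABC→D adds D → {A, B, C, D}. Minimal: {B, C}⁺ = {B, C, D}; {A, C}⁺ = {A, C}; {A, B}⁺ = {A, B} — none reach the full schema.
{A, B, D}⁺: AD→C adds C → {A, B, C, D}. Minimal: {B, D}⁺ = {B, D}; {A, D}⁺ = {A, C, D}; {A, B}⁺ = {A, B} — none reach the full schema.
Any other superkey contains one of these as a subset, so there are no further candidate keys.

(A, B, C), (A, B, D)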